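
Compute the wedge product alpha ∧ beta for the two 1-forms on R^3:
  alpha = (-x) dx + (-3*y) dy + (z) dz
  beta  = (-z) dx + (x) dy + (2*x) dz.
alpha ∧ beta = (-x^2 - 3*y*z) dx ∧ dy + (-2*x^2 + z^2) dx ∧ dz + (-x*(6*y + z)) dy ∧ dz

Distribute the wedge, using dx_i ∧ dx_j = -dx_j ∧ dx_i and dx_i ∧ dx_i = 0. For each pair (i, j) with i < j, the coefficient of dx_i ∧ dx_j in alpha ∧ beta is (alpha_i * beta_j - alpha_j * beta_i). Collecting: alpha ∧ beta = (-x^2 - 3*y*z) dx ∧ dy + (-2*x^2 + z^2) dx ∧ dz + (-x*(6*y + z)) dy ∧ dz.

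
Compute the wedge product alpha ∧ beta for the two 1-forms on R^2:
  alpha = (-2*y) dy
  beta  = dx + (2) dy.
alpha ∧ beta = (2*y) dx ∧ dy

Distribute the wedge, using dx_i ∧ dx_j = -dx_j ∧ dx_i and dx_i ∧ dx_i = 0. For each pair (i, j) with i < j, the coefficient of dx_i ∧ dx_j in alpha ∧ beta is (alpha_i * beta_j - alpha_j * beta_i). Collecting: alpha ∧ beta = (2*y) dx ∧ dy.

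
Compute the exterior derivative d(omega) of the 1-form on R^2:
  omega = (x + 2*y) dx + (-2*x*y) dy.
d(omega) = (-2*y - 2) dx ∧ dy

For a 1-form omega = sum_i f_i dx_i, the exterior derivative is
  d(omega) = sum_{i < j} (∂f_j/∂x_i - ∂f_i/∂x_j) dx_i ∧ dx_j.
  coefficient of dx ∧ dy: ∂f_2/∂x - ∂f_1/∂y = ∂(-2*x*y)/∂x - ∂(x + 2*y)/∂y = -2*y - 2
Assembling: d(omega) = (-2*y - 2) dx ∧ dy.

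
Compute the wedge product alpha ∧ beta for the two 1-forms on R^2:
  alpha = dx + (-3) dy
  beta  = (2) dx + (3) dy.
alpha ∧ beta = (9) dx ∧ dy

Distribute the wedge, using dx_i ∧ dx_j = -dx_j ∧ dx_i and dx_i ∧ dx_i = 0. For each pair (i, j) with i < j, the coefficient of dx_i ∧ dx_j in alpha ∧ beta is (alpha_i * beta_j - alpha_j * beta_i). Collecting: alpha ∧ beta = (9) dx ∧ dy.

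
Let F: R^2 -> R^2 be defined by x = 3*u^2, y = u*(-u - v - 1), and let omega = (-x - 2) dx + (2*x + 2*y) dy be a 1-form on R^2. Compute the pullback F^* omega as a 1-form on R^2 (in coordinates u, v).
F^* omega = (2*u*(-13*u^2 + v^2 + 2*v - 5)) du + (2*u^2*(-2*u + v + 1)) dv

Using F^*(f dg) = (f ∘ F) d(g ∘ F), substitute each coordinate x_i by F_i(u, v) in f_i, and replace dx_i by d F_i = (∂F_i/∂u) du + (∂F_i/∂v) dv.
  For the x component: f_1(F) = -3*u^2 - 2; d F_1 = (6*u) du + (0) dv
  For the y component: f_2(F) = 2*u*(2*u - v - 1); d F_2 = (-2*u - v - 1) du + (-u) dv
Combining and collecting du, dv coefficients:
  coeff of du: 2*u*(-13*u^2 + v^2 + 2*v - 5)
  coeff of dv: 2*u^2*(-2*u + v + 1)
F^* omega = (2*u*(-13*u^2 + v^2 + 2*v - 5)) du + (2*u^2*(-2*u + v + 1)) dv.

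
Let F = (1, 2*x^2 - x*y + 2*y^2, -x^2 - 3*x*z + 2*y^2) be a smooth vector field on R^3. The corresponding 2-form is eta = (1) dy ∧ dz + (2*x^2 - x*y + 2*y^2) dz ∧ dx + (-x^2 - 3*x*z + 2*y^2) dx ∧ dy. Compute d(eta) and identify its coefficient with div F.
d(eta) = (-4*x + 4*y) dx ∧ dy ∧ dz; div F = -4*x + 4*y

For a 2-form in R^3 of the form above, applying d gives a 3-form with coefficient ∂P/∂x + ∂Q/∂y + ∂R/∂z:
  ∂P/∂x = 0
  ∂Q/∂y = -x + 4*y
  ∂R/∂z = -3*x
Sum = -4*x + 4*y, which is exactly div F.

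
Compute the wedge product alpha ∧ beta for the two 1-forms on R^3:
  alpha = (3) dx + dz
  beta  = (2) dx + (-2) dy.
alpha ∧ beta = (-6) dx ∧ dy + (-2) dx ∧ dz + (2) dy ∧ dz

Distribute the wedge, using dx_i ∧ dx_j = -dx_j ∧ dx_i and dx_i ∧ dx_i = 0. For each pair (i, j) with i < j, the coefficient of dx_i ∧ dx_j in alpha ∧ beta is (alpha_i * beta_j - alpha_j * beta_i). Collecting: alpha ∧ beta = (-6) dx ∧ dy + (-2) dx ∧ dz + (2) dy ∧ dz.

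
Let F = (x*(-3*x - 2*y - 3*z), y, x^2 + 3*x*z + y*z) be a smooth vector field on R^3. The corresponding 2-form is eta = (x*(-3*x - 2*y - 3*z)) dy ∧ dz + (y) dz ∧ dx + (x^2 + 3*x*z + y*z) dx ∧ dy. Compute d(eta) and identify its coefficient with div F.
d(eta) = (-3*x - y - 3*z + 1) dx ∧ dy ∧ dz; div F = -3*x - y - 3*z + 1

For a 2-form in R^3 of the form above, applying d gives a 3-form with coefficient ∂P/∂x + ∂Q/∂y + ∂R/∂z:
  ∂P/∂x = -6*x - 2*y - 3*z
  ∂Q/∂y = 1
  ∂R/∂z = 3*x + y
Sum = -3*x - y - 3*z + 1, which is exactly div F.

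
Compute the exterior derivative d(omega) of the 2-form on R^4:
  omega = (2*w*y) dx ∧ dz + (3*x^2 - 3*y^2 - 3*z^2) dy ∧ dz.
d(omega) = (-2*w + 6*x) dx ∧ dy ∧ dz + (2*y) dx ∧ dz ∧ dw

For a 2-form omega = sum_{i<j} g_{ij} dx_i ∧ dx_j, the exterior derivative is
  d(omega) = sum_{i<j} d(g_{ij}) ∧ dx_i ∧ dx_j = sum_{i<j, k} (∂g_{ij}/∂x_k) dx_k ∧ dx_i ∧ dx_j.
Expand each term, using dx_k ∧ dx_i ∧ dx_j = sgn(permutation) dx_{(a)} ∧ dx_{(b)} ∧ dx_{(c)} with (a < b < c) sorted:
  d(2*w*y) includes (∂/∂y)(2*w*y) dy = (2*w) dy, which multiplied by dx ∧ dz gives (-2*w) dx ∧ dy ∧ dz
  d(2*w*y) includes (∂/∂w)(2*w*y) dw = (2*y) dw, which multiplied by dx ∧ dz gives (2*y) dx ∧ dz ∧ dw
  d(3*x^2 - 3*y^2 - 3*z^2) includes (∂/∂x)(3*x^2 - 3*y^2 - 3*z^2) dx = (6*x) dx, which multiplied by dy ∧ dz gives (6*x) dx ∧ dy ∧ dz
Collecting like 3-forms: d(omega) = (-2*w + 6*x) dx ∧ dy ∧ dz + (2*y) dx ∧ dz ∧ dw.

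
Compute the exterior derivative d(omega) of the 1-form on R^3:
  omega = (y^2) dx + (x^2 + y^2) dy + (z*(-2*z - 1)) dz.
d(omega) = (2*x - 2*y) dx ∧ dy

For a 1-form omega = sum_i f_i dx_i, the exterior derivative is
  d(omega) = sum_{i < j} (∂f_j/∂x_i - ∂f_i/∂x_j) dx_i ∧ dx_j.
  coefficient of dx ∧ dy: ∂f_2/∂x - ∂f_1/∂y = ∂(x^2 + y^2)/∂x - ∂(y^2)/∂y = 2*x - 2*y
Assembling: d(omega) = (2*x - 2*y) dx ∧ dy.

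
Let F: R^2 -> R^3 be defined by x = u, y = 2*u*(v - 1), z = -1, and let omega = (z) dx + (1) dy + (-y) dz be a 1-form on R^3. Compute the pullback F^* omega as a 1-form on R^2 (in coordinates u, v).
F^* omega = (2*v - 3) du + (2*u) dv

Using F^*(f dg) = (f ∘ F) d(g ∘ F), substitute each coordinate x_i by F_i(u, v) in f_i, and replace dx_i by d F_i = (∂F_i/∂u) du + (∂F_i/∂v) dv.
  For the x component: f_1(F) = -1; d F_1 = (1) du + (0) dv
  For the y component: f_2(F) = 1; d F_2 = (2*v - 2) du + (2*u) dv
  For the z component: f_3(F) = 2*u*(1 - v); d F_3 = (0) du + (0) dv
Combining and collecting du, dv coefficients:
  coeff of du: 2*v - 3
  coeff of dv: 2*u
F^* omega = (2*v - 3) du + (2*u) dv.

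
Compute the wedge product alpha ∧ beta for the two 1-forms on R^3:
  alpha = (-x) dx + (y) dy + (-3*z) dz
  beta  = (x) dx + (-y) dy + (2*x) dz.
alpha ∧ beta = (x*(-2*x + 3*z)) dx ∧ dz + (y*(2*x - 3*z)) dy ∧ dz

Distribute the wedge, using dx_i ∧ dx_j = -dx_j ∧ dx_i and dx_i ∧ dx_i = 0. For each pair (i, j) with i < j, the coefficient of dx_i ∧ dx_j in alpha ∧ beta is (alpha_i * beta_j - alpha_j * beta_i). Collecting: alpha ∧ beta = (x*(-2*x + 3*z)) dx ∧ dz + (y*(2*x - 3*z)) dy ∧ dz.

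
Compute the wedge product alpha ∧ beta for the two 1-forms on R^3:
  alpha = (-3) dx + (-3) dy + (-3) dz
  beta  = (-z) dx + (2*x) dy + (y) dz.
alpha ∧ beta = (-6*x - 3*z) dx ∧ dy + (-3*y - 3*z) dx ∧ dz + (6*x - 3*y) dy ∧ dz

Distribute the wedge, using dx_i ∧ dx_j = -dx_j ∧ dx_i and dx_i ∧ dx_i = 0. For each pair (i, j) with i < j, the coefficient of dx_i ∧ dx_j in alpha ∧ beta is (alpha_i * beta_j - alpha_j * beta_i). Collecting: alpha ∧ beta = (-6*x - 3*z) dx ∧ dy + (-3*y - 3*z) dx ∧ dz + (6*x - 3*y) dy ∧ dz.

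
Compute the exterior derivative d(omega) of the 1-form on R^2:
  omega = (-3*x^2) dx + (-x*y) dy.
d(omega) = (-y) dx ∧ dy

For a 1-form omega = sum_i f_i dx_i, the exterior derivative is
  d(omega) = sum_{i < j} (∂f_j/∂x_i - ∂f_i/∂x_j) dx_i ∧ dx_j.
  coefficient of dx ∧ dy: ∂f_2/∂x - ∂f_1/∂y = ∂(-x*y)/∂x - ∂(-3*x^2)/∂y = -y
Assembling: d(omega) = (-y) dx ∧ dy.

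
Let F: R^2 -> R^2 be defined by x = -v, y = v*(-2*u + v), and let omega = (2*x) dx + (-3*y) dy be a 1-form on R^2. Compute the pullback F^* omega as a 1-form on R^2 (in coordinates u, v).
F^* omega = (6*v^2*(-2*u + v)) du + (2*v*(-6*u^2 + 9*u*v - 3*v^2 + 1)) dv

Using F^*(f dg) = (f ∘ F) d(g ∘ F), substitute each coordinate x_i by F_i(u, v) in f_i, and replace dx_i by d F_i = (∂F_i/∂u) du + (∂F_i/∂v) dv.
  For the x component: f_1(F) = -2*v; d F_1 = (0) du + (-1) dv
  For the y component: f_2(F) = 3*v*(2*u - v); d F_2 = (-2*v) du + (-2*u + 2*v) dv
Combining and collecting du, dv coefficients:
  coeff of du: 6*v^2*(-2*u + v)
  coeff of dv: 2*v*(-6*u^2 + 9*u*v - 3*v^2 + 1)
F^* omega = (6*v^2*(-2*u + v)) du + (2*v*(-6*u^2 + 9*u*v - 3*v^2 + 1)) dv.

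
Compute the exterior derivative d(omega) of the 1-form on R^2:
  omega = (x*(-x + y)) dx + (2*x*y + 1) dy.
d(omega) = (-x + 2*y) dx ∧ dy

For a 1-form omega = sum_i f_i dx_i, the exterior derivative is
  d(omega) = sum_{i < j} (∂f_j/∂x_i - ∂f_i/∂x_j) dx_i ∧ dx_j.
  coefficient of dx ∧ dy: ∂f_2/∂x - ∂f_1/∂y = ∂(2*x*y + 1)/∂x - ∂(x*(-x + y))/∂y = -x + 2*y
Assembling: d(omega) = (-x + 2*y) dx ∧ dy.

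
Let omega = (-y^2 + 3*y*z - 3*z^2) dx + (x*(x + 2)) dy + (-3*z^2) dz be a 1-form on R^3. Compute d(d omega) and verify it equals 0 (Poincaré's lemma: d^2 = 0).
d(d omega) = 0

Step 1: d omega = sum_{i<j} (∂f_j/∂x_i - ∂f_i/∂x_j) dx_i ∧ dx_j:
  coeff of dx ∧ dy: 2*x + 2*y - 3*z + 2
  coeff of dx ∧ dz: -3*y + 6*z
  coeff of dy ∧ dz: 0
Step 2: Apply d again to each 2-form coefficient. The only possible 3-form in R^3 is dx ∧ dy ∧ dz, with coefficient
  ∂(coeff of dy∧dz)/∂x - ∂(coeff of dx∧dz)/∂y + ∂(coeff of dx∧dy)/∂z
  = ∂/∂x (0) - ∂/∂y (-3*y + 6*z) + ∂/∂z (2*x + 2*y - 3*z + 2).
Each of these terms simplifies to sums of mixed partials that cancel in pairs. The result is 0 (by equality of mixed partials for smooth functions — Schwarz / Clairaut).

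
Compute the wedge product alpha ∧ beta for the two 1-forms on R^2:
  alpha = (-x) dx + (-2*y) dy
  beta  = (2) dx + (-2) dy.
alpha ∧ beta = (2*x + 4*y) dx ∧ dy

Distribute the wedge, using dx_i ∧ dx_j = -dx_j ∧ dx_i and dx_i ∧ dx_i = 0. For each pair (i, j) with i < j, the coefficient of dx_i ∧ dx_j in alpha ∧ beta is (alpha_i * beta_j - alpha_j * beta_i). Collecting: alpha ∧ beta = (2*x + 4*y) dx ∧ dy.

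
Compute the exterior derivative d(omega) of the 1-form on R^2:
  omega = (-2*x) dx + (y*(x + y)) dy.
d(omega) = (y) dx ∧ dy

For a 1-form omega = sum_i f_i dx_i, the exterior derivative is
  d(omega) = sum_{i < j} (∂f_j/∂x_i - ∂f_i/∂x_j) dx_i ∧ dx_j.
  coefficient of dx ∧ dy: ∂f_2/∂x - ∂f_1/∂y = ∂(y*(x + y))/∂x - ∂(-2*x)/∂y = y
Assembling: d(omega) = (y) dx ∧ dy.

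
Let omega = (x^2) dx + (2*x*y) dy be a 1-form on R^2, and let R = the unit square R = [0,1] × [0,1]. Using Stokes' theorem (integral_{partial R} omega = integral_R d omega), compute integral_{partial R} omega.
integral_(partial R) omega = 1

Stokes: integral_partial_R omega = integral_R d omega with d omega = (∂Q/∂x - ∂P/∂y) dx ∧ dy.
  ∂Q/∂x = 2*y
  ∂P/∂y = 0
  integrand = ∂Q/∂x - ∂P/∂y = 2*y.
Integrating over R: integral_0^1 integral_0^1 (2*y) dx dy = 1.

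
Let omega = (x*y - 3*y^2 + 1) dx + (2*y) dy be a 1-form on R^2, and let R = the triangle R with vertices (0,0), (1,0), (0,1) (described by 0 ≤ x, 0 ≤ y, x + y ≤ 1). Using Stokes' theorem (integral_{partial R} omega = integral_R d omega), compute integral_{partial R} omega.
integral_(partial R) omega = 5/6

Stokes: integral_partial_R omega = integral_R d omega with d omega = (∂Q/∂x - ∂P/∂y) dx ∧ dy.
  ∂Q/∂x = 0
  ∂P/∂y = x - 6*y
  integrand = ∂Q/∂x - ∂P/∂y = -x + 6*y.
Integrating over R: integral_0^1 integral_0^{1-x} (-x + 6*y) dy dx = 5/6.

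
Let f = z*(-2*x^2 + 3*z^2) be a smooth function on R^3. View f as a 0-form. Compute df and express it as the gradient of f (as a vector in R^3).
df = (-4*x*z) dx + (0) dy + (-2*x^2 + 9*z^2) dz; grad f = (-4*x*z, 0, -2*x^2 + 9*z^2)

For a 0-form f, d f = (∂f/∂x) dx + (∂f/∂y) dy + (∂f/∂z) dz. The components of the vector representation are exactly the entries of grad f in Cartesian coordinates:
  ∂f/∂x = -4*x*z
  ∂f/∂y = 0
  ∂f/∂z = -2*x^2 + 9*z^2.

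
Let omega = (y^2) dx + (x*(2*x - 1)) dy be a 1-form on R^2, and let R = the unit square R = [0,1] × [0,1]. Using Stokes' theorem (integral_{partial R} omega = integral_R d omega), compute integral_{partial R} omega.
integral_(partial R) omega = 0

Stokes: integral_partial_R omega = integral_R d omega with d omega = (∂Q/∂x - ∂P/∂y) dx ∧ dy.
  ∂Q/∂x = 4*x - 1
  ∂P/∂y = 2*y
  integrand = ∂Q/∂x - ∂P/∂y = 4*x - 2*y - 1.
Integrating over R: integral_0^1 integral_0^1 (4*x - 2*y - 1) dx dy = 0.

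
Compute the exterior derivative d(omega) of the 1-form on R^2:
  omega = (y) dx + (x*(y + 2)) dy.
d(omega) = (y + 1) dx ∧ dy

For a 1-form omega = sum_i f_i dx_i, the exterior derivative is
  d(omega) = sum_{i < j} (∂f_j/∂x_i - ∂f_i/∂x_j) dx_i ∧ dx_j.
  coefficient of dx ∧ dy: ∂f_2/∂x - ∂f_1/∂y = ∂(x*(y + 2))/∂x - ∂(y)/∂y = y + 1
Assembling: d(omega) = (y + 1) dx ∧ dy.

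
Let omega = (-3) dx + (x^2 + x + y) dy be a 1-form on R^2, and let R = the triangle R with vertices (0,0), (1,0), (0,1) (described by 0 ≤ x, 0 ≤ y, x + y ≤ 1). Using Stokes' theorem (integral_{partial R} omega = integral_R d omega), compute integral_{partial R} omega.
integral_(partial R) omega = 5/6

Stokes: integral_partial_R omega = integral_R d omega with d omega = (∂Q/∂x - ∂P/∂y) dx ∧ dy.
  ∂Q/∂x = 2*x + 1
  ∂P/∂y = 0
  integrand = ∂Q/∂x - ∂P/∂y = 2*x + 1.
Integrating over R: integral_0^1 integral_0^{1-x} (2*x + 1) dy dx = 5/6.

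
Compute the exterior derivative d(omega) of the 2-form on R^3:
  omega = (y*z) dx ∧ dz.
d(omega) = (-z) dx ∧ dy ∧ dz

For a 2-form omega = sum_{i<j} g_{ij} dx_i ∧ dx_j, the exterior derivative is
  d(omega) = sum_{i<j} d(g_{ij}) ∧ dx_i ∧ dx_j = sum_{i<j, k} (∂g_{ij}/∂x_k) dx_k ∧ dx_i ∧ dx_j.
Expand each term, using dx_k ∧ dx_i ∧ dx_j = sgn(permutation) dx_{(a)} ∧ dx_{(b)} ∧ dx_{(c)} with (a < b < c) sorted:
  d(y*z) includes (∂/∂y)(y*z) dy = (z) dy, which multiplied by dx ∧ dz gives (-z) dx ∧ dy ∧ dz
Collecting like 3-forms: d(omega) = (-z) dx ∧ dy ∧ dz.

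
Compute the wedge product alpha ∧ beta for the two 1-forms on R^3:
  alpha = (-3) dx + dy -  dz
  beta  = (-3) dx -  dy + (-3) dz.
alpha ∧ beta = (6) dx ∧ dy + (6) dx ∧ dz + (-4) dy ∧ dz

Distribute the wedge, using dx_i ∧ dx_j = -dx_j ∧ dx_i and dx_i ∧ dx_i = 0. For each pair (i, j) with i < j, the coefficient of dx_i ∧ dx_j in alpha ∧ beta is (alpha_i * beta_j - alpha_j * beta_i). Collecting: alpha ∧ beta = (6) dx ∧ dy + (6) dx ∧ dz + (-4) dy ∧ dz.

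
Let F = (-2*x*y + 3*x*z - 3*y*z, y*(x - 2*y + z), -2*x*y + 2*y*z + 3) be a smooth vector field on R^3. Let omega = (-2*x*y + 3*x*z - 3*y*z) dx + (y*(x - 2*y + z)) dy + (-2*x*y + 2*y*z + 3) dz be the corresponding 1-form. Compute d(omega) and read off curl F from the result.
d(omega) = (-2*x - y + 2*z) dy ∧ dz + (3*x - y) dz ∧ dx + (2*x + y + 3*z) dx ∧ dy; curl F = (-2*x - y + 2*z, 3*x - y, 2*x + y + 3*z)

d omega = sum_{i<j} (∂f_j/∂x_i - ∂f_i/∂x_j) dx_i ∧ dx_j. Under the identification (dy ∧ dz, dz ∧ dx, dx ∧ dy) ↔ (e_x, e_y, e_z), the coefficients are exactly the components of curl F. Compute:
  ∂R/∂y - ∂Q/∂z = (-2*x + 2*z) - (y) = -2*x - y + 2*z
  ∂P/∂z - ∂R/∂x = (3*x - 3*y) - (-2*y) = 3*x - y
  ∂Q/∂x - ∂P/∂y = (y) - (-2*x - 3*z) = 2*x + y + 3*z.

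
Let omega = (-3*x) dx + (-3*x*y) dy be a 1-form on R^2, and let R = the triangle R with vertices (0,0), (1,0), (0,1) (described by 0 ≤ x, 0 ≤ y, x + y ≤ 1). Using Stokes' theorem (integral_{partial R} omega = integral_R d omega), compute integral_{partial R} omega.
integral_(partial R) omega = -1/2

Stokes: integral_partial_R omega = integral_R d omega with d omega = (∂Q/∂x - ∂P/∂y) dx ∧ dy.
  ∂Q/∂x = -3*y
  ∂P/∂y = 0
  integrand = ∂Q/∂x - ∂P/∂y = -3*y.
Integrating over R: integral_0^1 integral_0^{1-x} (-3*y) dy dx = -1/2.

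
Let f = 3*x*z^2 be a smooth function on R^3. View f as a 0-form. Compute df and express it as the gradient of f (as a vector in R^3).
df = (3*z^2) dx + (0) dy + (6*x*z) dz; grad f = (3*z^2, 0, 6*x*z)

For a 0-form f, d f = (∂f/∂x) dx + (∂f/∂y) dy + (∂f/∂z) dz. The components of the vector representation are exactly the entries of grad f in Cartesian coordinates:
  ∂f/∂x = 3*z^2
  ∂f/∂y = 0
  ∂f/∂z = 6*x*z.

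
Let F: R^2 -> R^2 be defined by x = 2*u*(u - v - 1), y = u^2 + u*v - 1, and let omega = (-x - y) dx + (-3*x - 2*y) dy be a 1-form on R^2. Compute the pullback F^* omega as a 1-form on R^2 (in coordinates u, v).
F^* omega = (-28*u^3 + 10*u^2*v + 26*u^2 + 2*u*v^2 + 4*u - 2) du + (2*u^2*(-u + v + 1)) dv

Using F^*(f dg) = (f ∘ F) d(g ∘ F), substitute each coordinate x_i by F_i(u, v) in f_i, and replace dx_i by d F_i = (∂F_i/∂u) du + (∂F_i/∂v) dv.
  For the x component: f_1(F) = -3*u^2 + u*v + 2*u + 1; d F_1 = (4*u - 2*v - 2) du + (-2*u) dv
  For the y component: f_2(F) = -8*u^2 + 4*u*v + 6*u + 2; d F_2 = (2*u + v) du + (u) dv
Combining and collecting du, dv coefficients:
  coeff of du: -28*u^3 + 10*u^2*v + 26*u^2 + 2*u*v^2 + 4*u - 2
  coeff of dv: 2*u^2*(-u + v + 1)
F^* omega = (-28*u^3 + 10*u^2*v + 26*u^2 + 2*u*v^2 + 4*u - 2) du + (2*u^2*(-u + v + 1)) dv.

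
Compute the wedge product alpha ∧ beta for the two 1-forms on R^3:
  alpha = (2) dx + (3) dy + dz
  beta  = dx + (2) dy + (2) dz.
alpha ∧ beta = (1) dx ∧ dy + (3) dx ∧ dz + (4) dy ∧ dz

Distribute the wedge, using dx_i ∧ dx_j = -dx_j ∧ dx_i and dx_i ∧ dx_i = 0. For each pair (i, j) with i < j, the coefficient of dx_i ∧ dx_j in alpha ∧ beta is (alpha_i * beta_j - alpha_j * beta_i). Collecting: alpha ∧ beta = (1) dx ∧ dy + (3) dx ∧ dz + (4) dy ∧ dz.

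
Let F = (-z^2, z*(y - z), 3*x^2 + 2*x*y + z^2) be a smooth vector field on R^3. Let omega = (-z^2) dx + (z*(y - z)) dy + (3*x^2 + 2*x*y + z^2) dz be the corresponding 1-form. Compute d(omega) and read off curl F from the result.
d(omega) = (2*x - y + 2*z) dy ∧ dz + (-6*x - 2*y - 2*z) dz ∧ dx + (0) dx ∧ dy; curl F = (2*x - y + 2*z, -6*x - 2*y - 2*z, 0)

d omega = sum_{i<j} (∂f_j/∂x_i - ∂f_i/∂x_j) dx_i ∧ dx_j. Under the identification (dy ∧ dz, dz ∧ dx, dx ∧ dy) ↔ (e_x, e_y, e_z), the coefficients are exactly the components of curl F. Compute:
  ∂R/∂y - ∂Q/∂z = (2*x) - (y - 2*z) = 2*x - y + 2*z
  ∂P/∂z - ∂R/∂x = (-2*z) - (6*x + 2*y) = -6*x - 2*y - 2*z
  ∂Q/∂x - ∂P/∂y = (0) - (0) = 0.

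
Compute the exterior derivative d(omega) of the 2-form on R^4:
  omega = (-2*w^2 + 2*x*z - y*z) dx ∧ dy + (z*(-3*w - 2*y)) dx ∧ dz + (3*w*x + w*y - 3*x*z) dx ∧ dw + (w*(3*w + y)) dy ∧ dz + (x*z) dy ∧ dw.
d(omega) = (2*x - y + 2*z) dx ∧ dy ∧ dz + (-5*w + z) dx ∧ dy ∧ dw + (3*x - 3*z) dx ∧ dz ∧ dw + (6*w - x + y) dy ∧ dz ∧ dw

For a 2-form omega = sum_{i<j} g_{ij} dx_i ∧ dx_j, the exterior derivative is
  d(omega) = sum_{i<j} d(g_{ij}) ∧ dx_i ∧ dx_j = sum_{i<j, k} (∂g_{ij}/∂x_k) dx_k ∧ dx_i ∧ dx_j.
Expand each term, using dx_k ∧ dx_i ∧ dx_j = sgn(permutation) dx_{(a)} ∧ dx_{(b)} ∧ dx_{(c)} with (a < b < c) sorted:
  d(-2*w^2 + 2*x*z - y*z) includes (∂/∂z)(-2*w^2 + 2*x*z - y*z) dz = (2*x - y) dz, which multiplied by dx ∧ dy gives (2*x - y) dx ∧ dy ∧ dz
  d(-2*w^2 + 2*x*z - y*z) includes (∂/∂w)(-2*w^2 + 2*x*z - y*z) dw = (-4*w) dw, which multiplied by dx ∧ dy gives (-4*w) dx ∧ dy ∧ dw
  d(z*(-3*w - 2*y)) includes (∂/∂y)(z*(-3*w - 2*y)) dy = (-2*z) dy, which multiplied by dx ∧ dz gives (2*z) dx ∧ dy ∧ dz
  d(z*(-3*w - 2*y)) includes (∂/∂w)(z*(-3*w - 2*y)) dw = (-3*z) dw, which multiplied by dx ∧ dz gives (-3*z) dx ∧ dz ∧ dw
  d(3*w*x + w*y - 3*x*z) includes (∂/∂y)(3*w*x + w*y - 3*x*z) dy = (w) dy, which multiplied by dx ∧ dw gives (-w) dx ∧ dy ∧ dw
  d(3*w*x + w*y - 3*x*z) includes (∂/∂z)(3*w*x + w*y - 3*x*z) dz = (-3*x) dz, which multiplied by dx ∧ dw gives (3*x) dx ∧ dz ∧ dw
  d(w*(3*w + y)) includes (∂/∂w)(w*(3*w + y)) dw = (6*w + y) dw, which multiplied by dy ∧ dz gives (6*w + y) dy ∧ dz ∧ dw
  d(x*z) includes (∂/∂x)(x*z) dx = (z) dx, which multiplied by dy ∧ dw gives (z) dx ∧ dy ∧ dw
  d(x*z) includes (∂/∂z)(x*z) dz = (x) dz, which multiplied by dy ∧ dw gives (-x) dy ∧ dz ∧ dw
Collecting like 3-forms: d(omega) = (2*x - y + 2*z) dx ∧ dy ∧ dz + (-5*w + z) dx ∧ dy ∧ dw + (3*x - 3*z) dx ∧ dz ∧ dw + (6*w - x + y) dy ∧ dz ∧ dw.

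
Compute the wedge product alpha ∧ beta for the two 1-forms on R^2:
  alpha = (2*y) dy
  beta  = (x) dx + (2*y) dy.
alpha ∧ beta = (-2*x*y) dx ∧ dy

Distribute the wedge, using dx_i ∧ dx_j = -dx_j ∧ dx_i and dx_i ∧ dx_i = 0. For each pair (i, j) with i < j, the coefficient of dx_i ∧ dx_j in alpha ∧ beta is (alpha_i * beta_j - alpha_j * beta_i). Collecting: alpha ∧ beta = (-2*x*y) dx ∧ dy.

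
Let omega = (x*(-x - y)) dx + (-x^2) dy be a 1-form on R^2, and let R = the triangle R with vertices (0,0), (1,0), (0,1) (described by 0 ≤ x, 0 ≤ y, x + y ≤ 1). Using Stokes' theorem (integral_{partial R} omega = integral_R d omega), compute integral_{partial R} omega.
integral_(partial R) omega = -1/6

Stokes: integral_partial_R omega = integral_R d omega with d omega = (∂Q/∂x - ∂P/∂y) dx ∧ dy.
  ∂Q/∂x = -2*x
  ∂P/∂y = -x
  integrand = ∂Q/∂x - ∂P/∂y = -x.
Integrating over R: integral_0^1 integral_0^{1-x} (-x) dy dx = -1/6.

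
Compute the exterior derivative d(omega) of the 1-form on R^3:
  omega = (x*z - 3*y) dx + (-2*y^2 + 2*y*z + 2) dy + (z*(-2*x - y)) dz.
d(omega) = (3) dx ∧ dy + (-x - 2*z) dx ∧ dz + (-2*y - z) dy ∧ dz

For a 1-form omega = sum_i f_i dx_i, the exterior derivative is
  d(omega) = sum_{i < j} (∂f_j/∂x_i - ∂f_i/∂x_j) dx_i ∧ dx_j.
  coefficient of dx ∧ dy: ∂f_2/∂x - ∂f_1/∂y = ∂(-2*y^2 + 2*y*z + 2)/∂x - ∂(x*z - 3*y)/∂y = 3
  coefficient of dx ∧ dz: ∂f_3/∂x - ∂f_1/∂z = ∂(z*(-2*x - y))/∂x - ∂(x*z - 3*y)/∂z = -x - 2*z
  coefficient of dy ∧ dz: ∂f_3/∂y - ∂f_2/∂z = ∂(z*(-2*x - y))/∂y - ∂(-2*y^2 + 2*y*z + 2)/∂z = -2*y - z
Assembling: d(omega) = (3) dx ∧ dy + (-x - 2*z) dx ∧ dz + (-2*y - z) dy ∧ dz.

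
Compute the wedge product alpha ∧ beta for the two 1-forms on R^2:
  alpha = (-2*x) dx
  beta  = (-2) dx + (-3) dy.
alpha ∧ beta = (6*x) dx ∧ dy

Distribute the wedge, using dx_i ∧ dx_j = -dx_j ∧ dx_i and dx_i ∧ dx_i = 0. For each pair (i, j) with i < j, the coefficient of dx_i ∧ dx_j in alpha ∧ beta is (alpha_i * beta_j - alpha_j * beta_i). Collecting: alpha ∧ beta = (6*x) dx ∧ dy.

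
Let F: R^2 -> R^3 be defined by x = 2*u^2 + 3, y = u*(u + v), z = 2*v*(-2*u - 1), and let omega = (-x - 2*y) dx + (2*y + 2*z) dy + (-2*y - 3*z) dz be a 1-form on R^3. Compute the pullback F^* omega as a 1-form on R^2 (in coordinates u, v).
F^* omega = (-12*u^3 - 10*u^2*v - 46*u*v^2 - 8*u*v - 12*u - 28*v^2) du + (10*u^3 - 46*u^2*v + 4*u^2 - 48*u*v - 12*v) dv

Using F^*(f dg) = (f ∘ F) d(g ∘ F), substitute each coordinate x_i by F_i(u, v) in f_i, and replace dx_i by d F_i = (∂F_i/∂u) du + (∂F_i/∂v) dv.
  For the x component: f_1(F) = -4*u^2 - 2*u*v - 3; d F_1 = (4*u) du + (0) dv
  For the y component: f_2(F) = 2*u^2 - 6*u*v - 4*v; d F_2 = (2*u + v) du + (u) dv
  For the z component: f_3(F) = -2*u^2 + 10*u*v + 6*v; d F_3 = (-4*v) du + (-4*u - 2) dv
Combining and collecting du, dv coefficients:
  coeff of du: -12*u^3 - 10*u^2*v - 46*u*v^2 - 8*u*v - 12*u - 28*v^2
  coeff of dv: 10*u^3 - 46*u^2*v + 4*u^2 - 48*u*v - 12*v
F^* omega = (-12*u^3 - 10*u^2*v - 46*u*v^2 - 8*u*v - 12*u - 28*v^2) du + (10*u^3 - 46*u^2*v + 4*u^2 - 48*u*v - 12*v) dv.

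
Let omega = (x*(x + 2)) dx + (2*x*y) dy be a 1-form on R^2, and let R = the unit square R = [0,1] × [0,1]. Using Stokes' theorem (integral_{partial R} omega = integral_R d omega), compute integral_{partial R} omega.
integral_(partial R) omega = 1

Stokes: integral_partial_R omega = integral_R d omega with d omega = (∂Q/∂x - ∂P/∂y) dx ∧ dy.
  ∂Q/∂x = 2*y
  ∂P/∂y = 0
  integrand = ∂Q/∂x - ∂P/∂y = 2*y.
Integrating over R: integral_0^1 integral_0^1 (2*y) dx dy = 1.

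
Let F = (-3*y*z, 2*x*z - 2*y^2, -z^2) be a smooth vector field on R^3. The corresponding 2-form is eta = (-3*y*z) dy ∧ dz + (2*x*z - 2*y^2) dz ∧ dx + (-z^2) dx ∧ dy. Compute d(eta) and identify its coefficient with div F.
d(eta) = (-4*y - 2*z) dx ∧ dy ∧ dz; div F = -4*y - 2*z

For a 2-form in R^3 of the form above, applying d gives a 3-form with coefficient ∂P/∂x + ∂Q/∂y + ∂R/∂z:
  ∂P/∂x = 0
  ∂Q/∂y = -4*y
  ∂R/∂z = -2*z
Sum = -4*y - 2*z, which is exactly div F.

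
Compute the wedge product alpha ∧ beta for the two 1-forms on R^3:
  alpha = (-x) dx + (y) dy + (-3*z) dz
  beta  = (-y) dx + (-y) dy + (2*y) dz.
alpha ∧ beta = (y*(x + y)) dx ∧ dy + (-y*(2*x + 3*z)) dx ∧ dz + (y*(2*y - 3*z)) dy ∧ dz

Distribute the wedge, using dx_i ∧ dx_j = -dx_j ∧ dx_i and dx_i ∧ dx_i = 0. For each pair (i, j) with i < j, the coefficient of dx_i ∧ dx_j in alpha ∧ beta is (alpha_i * beta_j - alpha_j * beta_i). Collecting: alpha ∧ beta = (y*(x + y)) dx ∧ dy + (-y*(2*x + 3*z)) dx ∧ dz + (y*(2*y - 3*z)) dy ∧ dz.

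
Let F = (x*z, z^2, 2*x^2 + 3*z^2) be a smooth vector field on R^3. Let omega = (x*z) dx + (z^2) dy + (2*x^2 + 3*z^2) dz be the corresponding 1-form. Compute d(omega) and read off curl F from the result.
d(omega) = (-2*z) dy ∧ dz + (-3*x) dz ∧ dx + (0) dx ∧ dy; curl F = (-2*z, -3*x, 0)

d omega = sum_{i<j} (∂f_j/∂x_i - ∂f_i/∂x_j) dx_i ∧ dx_j. Under the identification (dy ∧ dz, dz ∧ dx, dx ∧ dy) ↔ (e_x, e_y, e_z), the coefficients are exactly the components of curl F. Compute:
  ∂R/∂y - ∂Q/∂z = (0) - (2*z) = -2*z
  ∂P/∂z - ∂R/∂x = (x) - (4*x) = -3*x
  ∂Q/∂x - ∂P/∂y = (0) - (0) = 0.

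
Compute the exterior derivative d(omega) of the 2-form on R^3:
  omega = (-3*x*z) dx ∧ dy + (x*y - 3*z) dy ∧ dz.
d(omega) = (-3*x + y) dx ∧ dy ∧ dz

For a 2-form omega = sum_{i<j} g_{ij} dx_i ∧ dx_j, the exterior derivative is
  d(omega) = sum_{i<j} d(g_{ij}) ∧ dx_i ∧ dx_j = sum_{i<j, k} (∂g_{ij}/∂x_k) dx_k ∧ dx_i ∧ dx_j.
Expand each term, using dx_k ∧ dx_i ∧ dx_j = sgn(permutation) dx_{(a)} ∧ dx_{(b)} ∧ dx_{(c)} with (a < b < c) sorted:
  d(-3*x*z) includes (∂/∂z)(-3*x*z) dz = (-3*x) dz, which multiplied by dx ∧ dy gives (-3*x) dx ∧ dy ∧ dz
  d(x*y - 3*z) includes (∂/∂x)(x*y - 3*z) dx = (y) dx, which multiplied by dy ∧ dz gives (y) dx ∧ dy ∧ dz
Collecting like 3-forms: d(omega) = (-3*x + y) dx ∧ dy ∧ dz.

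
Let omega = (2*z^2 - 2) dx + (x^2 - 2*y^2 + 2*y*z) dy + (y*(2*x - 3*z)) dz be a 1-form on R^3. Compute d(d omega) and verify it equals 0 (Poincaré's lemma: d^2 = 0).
d(d omega) = 0

Step 1: d omega = sum_{i<j} (∂f_j/∂x_i - ∂f_i/∂x_j) dx_i ∧ dx_j:
  coeff of dx ∧ dy: 2*x
  coeff of dx ∧ dz: 2*y - 4*z
  coeff of dy ∧ dz: 2*x - 2*y - 3*z
Step 2: Apply d again to each 2-form coefficient. The only possible 3-form in R^3 is dx ∧ dy ∧ dz, with coefficient
  ∂(coeff of dy∧dz)/∂x - ∂(coeff of dx∧dz)/∂y + ∂(coeff of dx∧dy)/∂z
  = ∂/∂x (2*x - 2*y - 3*z) - ∂/∂y (2*y - 4*z) + ∂/∂z (2*x).
Each of these terms simplifies to sums of mixed partials that cancel in pairs. The result is 0 (by equality of mixed partials for smooth functions — Schwarz / Clairaut).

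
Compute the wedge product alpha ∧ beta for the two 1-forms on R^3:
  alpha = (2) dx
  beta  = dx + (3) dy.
alpha ∧ beta = (6) dx ∧ dy

Distribute the wedge, using dx_i ∧ dx_j = -dx_j ∧ dx_i and dx_i ∧ dx_i = 0. For each pair (i, j) with i < j, the coefficient of dx_i ∧ dx_j in alpha ∧ beta is (alpha_i * beta_j - alpha_j * beta_i). Collecting: alpha ∧ beta = (6) dx ∧ dy.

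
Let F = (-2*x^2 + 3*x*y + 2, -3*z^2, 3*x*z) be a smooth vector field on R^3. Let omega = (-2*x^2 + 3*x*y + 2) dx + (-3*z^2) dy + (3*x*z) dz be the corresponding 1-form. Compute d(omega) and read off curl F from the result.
d(omega) = (6*z) dy ∧ dz + (-3*z) dz ∧ dx + (-3*x) dx ∧ dy; curl F = (6*z, -3*z, -3*x)

d omega = sum_{i<j} (∂f_j/∂x_i - ∂f_i/∂x_j) dx_i ∧ dx_j. Under the identification (dy ∧ dz, dz ∧ dx, dx ∧ dy) ↔ (e_x, e_y, e_z), the coefficients are exactly the components of curl F. Compute:
  ∂R/∂y - ∂Q/∂z = (0) - (-6*z) = 6*z
  ∂P/∂z - ∂R/∂x = (0) - (3*z) = -3*z
  ∂Q/∂x - ∂P/∂y = (0) - (3*x) = -3*x.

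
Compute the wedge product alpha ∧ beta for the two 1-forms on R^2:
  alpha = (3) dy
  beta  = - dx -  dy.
alpha ∧ beta = (3) dx ∧ dy

Distribute the wedge, using dx_i ∧ dx_j = -dx_j ∧ dx_i and dx_i ∧ dx_i = 0. For each pair (i, j) with i < j, the coefficient of dx_i ∧ dx_j in alpha ∧ beta is (alpha_i * beta_j - alpha_j * beta_i). Collecting: alpha ∧ beta = (3) dx ∧ dy.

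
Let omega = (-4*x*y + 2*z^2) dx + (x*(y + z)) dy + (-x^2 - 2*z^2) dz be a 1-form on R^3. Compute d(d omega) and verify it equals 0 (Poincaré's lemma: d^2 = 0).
d(d omega) = 0

Step 1: d omega = sum_{i<j} (∂f_j/∂x_i - ∂f_i/∂x_j) dx_i ∧ dx_j:
  coeff of dx ∧ dy: 4*x + y + z
  coeff of dx ∧ dz: -2*x - 4*z
  coeff of dy ∧ dz: -x
Step 2: Apply d again to each 2-form coefficient. The only possible 3-form in R^3 is dx ∧ dy ∧ dz, with coefficient
  ∂(coeff of dy∧dz)/∂x - ∂(coeff of dx∧dz)/∂y + ∂(coeff of dx∧dy)/∂z
  = ∂/∂x (-x) - ∂/∂y (-2*x - 4*z) + ∂/∂z (4*x + y + z).
Each of these terms simplifies to sums of mixed partials that cancel in pairs. The result is 0 (by equality of mixed partials for smooth functions — Schwarz / Clairaut).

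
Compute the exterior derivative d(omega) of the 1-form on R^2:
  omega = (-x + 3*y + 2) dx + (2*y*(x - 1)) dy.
d(omega) = (2*y - 3) dx ∧ dy

For a 1-form omega = sum_i f_i dx_i, the exterior derivative is
  d(omega) = sum_{i < j} (∂f_j/∂x_i - ∂f_i/∂x_j) dx_i ∧ dx_j.
  coefficient of dx ∧ dy: ∂f_2/∂x - ∂f_1/∂y = ∂(2*y*(x - 1))/∂x - ∂(-x + 3*y + 2)/∂y = 2*y - 3
Assembling: d(omega) = (2*y - 3) dx ∧ dy.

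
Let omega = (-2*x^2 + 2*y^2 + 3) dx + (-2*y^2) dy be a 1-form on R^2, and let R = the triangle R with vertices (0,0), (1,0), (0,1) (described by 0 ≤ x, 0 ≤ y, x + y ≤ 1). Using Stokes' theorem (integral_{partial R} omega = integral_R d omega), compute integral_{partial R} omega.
integral_(partial R) omega = -2/3

Stokes: integral_partial_R omega = integral_R d omega with d omega = (∂Q/∂x - ∂P/∂y) dx ∧ dy.
  ∂Q/∂x = 0
  ∂P/∂y = 4*y
  integrand = ∂Q/∂x - ∂P/∂y = -4*y.
Integrating over R: integral_0^1 integral_0^{1-x} (-4*y) dy dx = -2/3.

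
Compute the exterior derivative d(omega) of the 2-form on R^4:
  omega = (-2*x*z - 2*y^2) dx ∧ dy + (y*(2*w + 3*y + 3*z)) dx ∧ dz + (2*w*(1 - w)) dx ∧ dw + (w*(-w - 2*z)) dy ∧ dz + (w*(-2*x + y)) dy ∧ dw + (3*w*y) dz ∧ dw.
d(omega) = (-2*w - 2*x - 6*y - 3*z) dx ∧ dy ∧ dz + (2*y) dx ∧ dz ∧ dw + (w - 2*z) dy ∧ dz ∧ dw + (-2*w) dx ∧ dy ∧ dw

For a 2-form omega = sum_{i<j} g_{ij} dx_i ∧ dx_j, the exterior derivative is
  d(omega) = sum_{i<j} d(g_{ij}) ∧ dx_i ∧ dx_j = sum_{i<j, k} (∂g_{ij}/∂x_k) dx_k ∧ dx_i ∧ dx_j.
Expand each term, using dx_k ∧ dx_i ∧ dx_j = sgn(permutation) dx_{(a)} ∧ dx_{(b)} ∧ dx_{(c)} with (a < b < c) sorted:
  d(-2*x*z - 2*y^2) includes (∂/∂z)(-2*x*z - 2*y^2) dz = (-2*x) dz, which multiplied by dx ∧ dy gives (-2*x) dx ∧ dy ∧ dz
  d(y*(2*w + 3*y + 3*z)) includes (∂/∂y)(y*(2*w + 3*y + 3*z)) dy = (2*w + 6*y + 3*z) dy, which multiplied by dx ∧ dz gives (-2*w - 6*y - 3*z) dx ∧ dy ∧ dz
  d(y*(2*w + 3*y + 3*z)) includes (∂/∂w)(y*(2*w + 3*y + 3*z)) dw = (2*y) dw, which multiplied by dx ∧ dz gives (2*y) dx ∧ dz ∧ dw
  d(w*(-w - 2*z)) includes (∂/∂w)(w*(-w - 2*z)) dw = (-2*w - 2*z) dw, which multiplied by dy ∧ dz gives (-2*w - 2*z) dy ∧ dz ∧ dw
  d(w*(-2*x + y)) includes (∂/∂x)(w*(-2*x + y)) dx = (-2*w) dx, which multiplied by dy ∧ dw gives (-2*w) dx ∧ dy ∧ dw
  d(3*w*y) includes (∂/∂y)(3*w*y) dy = (3*w) dy, which multiplied by dz ∧ dw gives (3*w) dy ∧ dz ∧ dw
Collecting like 3-forms: d(omega) = (-2*w - 2*x - 6*y - 3*z) dx ∧ dy ∧ dz + (2*y) dx ∧ dz ∧ dw + (w - 2*z) dy ∧ dz ∧ dw + (-2*w) dx ∧ dy ∧ dw.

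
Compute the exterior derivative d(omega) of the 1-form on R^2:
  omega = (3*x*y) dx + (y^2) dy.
d(omega) = (-3*x) dx ∧ dy

For a 1-form omega = sum_i f_i dx_i, the exterior derivative is
  d(omega) = sum_{i < j} (∂f_j/∂x_i - ∂f_i/∂x_j) dx_i ∧ dx_j.
  coefficient of dx ∧ dy: ∂f_2/∂x - ∂f_1/∂y = ∂(y^2)/∂x - ∂(3*x*y)/∂y = -3*x
Assembling: d(omega) = (-3*x) dx ∧ dy.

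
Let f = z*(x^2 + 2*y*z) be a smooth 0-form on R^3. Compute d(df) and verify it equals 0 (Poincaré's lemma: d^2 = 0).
d(df) = 0

Step 1: df = sum_i (∂f/∂x_i) dx_i = (2*x*z) dx + (2*z^2) dy + (x^2 + 4*y*z) dz.
Step 2: Apply d again. Using the 1-form formula, the coefficient of dx ∧ dy in d(df) is ∂^2 f/∂x ∂y - ∂^2 f/∂y ∂x = (0) - (0) = 0 (equality of mixed partials for smooth f).
Similarly for dx ∧ dz and dy ∧ dz — all coefficients vanish. So d(df) = 0.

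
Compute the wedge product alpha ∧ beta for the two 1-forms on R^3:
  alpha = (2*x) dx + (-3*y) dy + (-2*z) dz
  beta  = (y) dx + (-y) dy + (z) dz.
alpha ∧ beta = (y*(-2*x + 3*y)) dx ∧ dy + (2*z*(x + y)) dx ∧ dz + (-5*y*z) dy ∧ dz

Distribute the wedge, using dx_i ∧ dx_j = -dx_j ∧ dx_i and dx_i ∧ dx_i = 0. For each pair (i, j) with i < j, the coefficient of dx_i ∧ dx_j in alpha ∧ beta is (alpha_i * beta_j - alpha_j * beta_i). Collecting: alpha ∧ beta = (y*(-2*x + 3*y)) dx ∧ dy + (2*z*(x + y)) dx ∧ dz + (-5*y*z) dy ∧ dz.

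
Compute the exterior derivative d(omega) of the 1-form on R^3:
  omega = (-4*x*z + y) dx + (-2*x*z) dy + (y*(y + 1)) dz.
d(omega) = (-2*z - 1) dx ∧ dy + (4*x) dx ∧ dz + (2*x + 2*y + 1) dy ∧ dz

For a 1-form omega = sum_i f_i dx_i, the exterior derivative is
  d(omega) = sum_{i < j} (∂f_j/∂x_i - ∂f_i/∂x_j) dx_i ∧ dx_j.
  coefficient of dx ∧ dy: ∂f_2/∂x - ∂f_1/∂y = ∂(-2*x*z)/∂x - ∂(-4*x*z + y)/∂y = -2*z - 1
  coefficient of dx ∧ dz: ∂f_3/∂x - ∂f_1/∂z = ∂(y*(y + 1))/∂x - ∂(-4*x*z + y)/∂z = 4*x
  coefficient of dy ∧ dz: ∂f_3/∂y - ∂f_2/∂z = ∂(y*(y + 1))/∂y - ∂(-2*x*z)/∂z = 2*x + 2*y + 1
Assembling: d(omega) = (-2*z - 1) dx ∧ dy + (4*x) dx ∧ dz + (2*x + 2*y + 1) dy ∧ dz.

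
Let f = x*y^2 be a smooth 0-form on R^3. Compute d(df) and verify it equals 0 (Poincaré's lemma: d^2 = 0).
d(df) = 0

Step 1: df = sum_i (∂f/∂x_i) dx_i = (y^2) dx + (2*x*y) dy + (0) dz.
Step 2: Apply d again. Using the 1-form formula, the coefficient of dx ∧ dy in d(df) is ∂^2 f/∂x ∂y - ∂^2 f/∂y ∂x = (2*y) - (2*y) = 0 (equality of mixed partials for smooth f).
Similarly for dx ∧ dz and dy ∧ dz — all coefficients vanish. So d(df) = 0.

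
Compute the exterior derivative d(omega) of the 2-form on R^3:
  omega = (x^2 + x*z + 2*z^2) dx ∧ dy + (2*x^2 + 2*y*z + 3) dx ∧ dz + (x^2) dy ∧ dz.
d(omega) = (3*x + 2*z) dx ∧ dy ∧ dz

For a 2-form omega = sum_{i<j} g_{ij} dx_i ∧ dx_j, the exterior derivative is
  d(omega) = sum_{i<j} d(g_{ij}) ∧ dx_i ∧ dx_j = sum_{i<j, k} (∂g_{ij}/∂x_k) dx_k ∧ dx_i ∧ dx_j.
Expand each term, using dx_k ∧ dx_i ∧ dx_j = sgn(permutation) dx_{(a)} ∧ dx_{(b)} ∧ dx_{(c)} with (a < b < c) sorted:
  d(x^2 + x*z + 2*z^2) includes (∂/∂z)(x^2 + x*z + 2*z^2) dz = (x + 4*z) dz, which multiplied by dx ∧ dy gives (x + 4*z) dx ∧ dy ∧ dz
  d(2*x^2 + 2*y*z + 3) includes (∂/∂y)(2*x^2 + 2*y*z + 3) dy = (2*z) dy, which multiplied by dx ∧ dz gives (-2*z) dx ∧ dy ∧ dz
  d(x^2) includes (∂/∂x)(x^2) dx = (2*x) dx, which multiplied by dy ∧ dz gives (2*x) dx ∧ dy ∧ dz
Collecting like 3-forms: d(omega) = (3*x + 2*z) dx ∧ dy ∧ dz.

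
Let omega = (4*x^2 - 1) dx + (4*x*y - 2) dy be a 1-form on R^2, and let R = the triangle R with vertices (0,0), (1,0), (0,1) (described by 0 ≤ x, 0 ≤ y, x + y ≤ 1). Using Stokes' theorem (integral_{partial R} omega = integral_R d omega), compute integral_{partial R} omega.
integral_(partial R) omega = 2/3

Stokes: integral_partial_R omega = integral_R d omega with d omega = (∂Q/∂x - ∂P/∂y) dx ∧ dy.
  ∂Q/∂x = 4*y
  ∂P/∂y = 0
  integrand = ∂Q/∂x - ∂P/∂y = 4*y.
Integrating over R: integral_0^1 integral_0^{1-x} (4*y) dy dx = 2/3.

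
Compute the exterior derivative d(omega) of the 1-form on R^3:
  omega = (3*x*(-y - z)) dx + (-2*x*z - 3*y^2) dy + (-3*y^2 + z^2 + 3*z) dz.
d(omega) = (3*x - 2*z) dx ∧ dy + (3*x) dx ∧ dz + (2*x - 6*y) dy ∧ dz

For a 1-form omega = sum_i f_i dx_i, the exterior derivative is
  d(omega) = sum_{i < j} (∂f_j/∂x_i - ∂f_i/∂x_j) dx_i ∧ dx_j.
  coefficient of dx ∧ dy: ∂f_2/∂x - ∂f_1/∂y = ∂(-2*x*z - 3*y^2)/∂x - ∂(3*x*(-y - z))/∂y = 3*x - 2*z
  coefficient of dx ∧ dz: ∂f_3/∂x - ∂f_1/∂z = ∂(-3*y^2 + z^2 + 3*z)/∂x - ∂(3*x*(-y - z))/∂z = 3*x
  coefficient of dy ∧ dz: ∂f_3/∂y - ∂f_2/∂z = ∂(-3*y^2 + z^2 + 3*z)/∂y - ∂(-2*x*z - 3*y^2)/∂z = 2*x - 6*y
Assembling: d(omega) = (3*x - 2*z) dx ∧ dy + (3*x) dx ∧ dz + (2*x - 6*y) dy ∧ dz.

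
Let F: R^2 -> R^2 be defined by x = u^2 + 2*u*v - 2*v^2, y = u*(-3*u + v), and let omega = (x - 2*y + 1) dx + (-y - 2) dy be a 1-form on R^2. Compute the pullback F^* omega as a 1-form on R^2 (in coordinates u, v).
F^* omega = (-4*u^3 + 23*u^2*v - 5*u*v^2 + 14*u - 4*v^3) du + (17*u^3 - 29*u^2*v - 4*u*v^2 + 8*v^3 - 4*v) dv

Using F^*(f dg) = (f ∘ F) d(g ∘ F), substitute each coordinate x_i by F_i(u, v) in f_i, and replace dx_i by d F_i = (∂F_i/∂u) du + (∂F_i/∂v) dv.
  For the x component: f_1(F) = 7*u^2 - 2*v^2 + 1; d F_1 = (2*u + 2*v) du + (2*u - 4*v) dv
  For the y component: f_2(F) = 3*u^2 - u*v - 2; d F_2 = (-6*u + v) du + (u) dv
Combining and collecting du, dv coefficients:
  coeff of du: -4*u^3 + 23*u^2*v - 5*u*v^2 + 14*u - 4*v^3
  coeff of dv: 17*u^3 - 29*u^2*v - 4*u*v^2 + 8*v^3 - 4*v
F^* omega = (-4*u^3 + 23*u^2*v - 5*u*v^2 + 14*u - 4*v^3) du + (17*u^3 - 29*u^2*v - 4*u*v^2 + 8*v^3 - 4*v) dv.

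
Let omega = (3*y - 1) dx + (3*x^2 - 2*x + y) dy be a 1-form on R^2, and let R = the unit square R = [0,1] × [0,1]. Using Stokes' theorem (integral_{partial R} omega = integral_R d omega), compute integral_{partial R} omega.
integral_(partial R) omega = -2

Stokes: integral_partial_R omega = integral_R d omega with d omega = (∂Q/∂x - ∂P/∂y) dx ∧ dy.
  ∂Q/∂x = 6*x - 2
  ∂P/∂y = 3
  integrand = ∂Q/∂x - ∂P/∂y = 6*x - 5.
Integrating over R: integral_0^1 integral_0^1 (6*x - 5) dx dy = -2.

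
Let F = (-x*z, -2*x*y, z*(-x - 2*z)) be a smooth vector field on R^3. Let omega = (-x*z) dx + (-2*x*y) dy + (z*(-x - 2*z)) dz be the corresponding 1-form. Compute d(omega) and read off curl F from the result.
d(omega) = (0) dy ∧ dz + (-x + z) dz ∧ dx + (-2*y) dx ∧ dy; curl F = (0, -x + z, -2*y)

d omega = sum_{i<j} (∂f_j/∂x_i - ∂f_i/∂x_j) dx_i ∧ dx_j. Under the identification (dy ∧ dz, dz ∧ dx, dx ∧ dy) ↔ (e_x, e_y, e_z), the coefficients are exactly the components of curl F. Compute:
  ∂R/∂y - ∂Q/∂z = (0) - (0) = 0
  ∂P/∂z - ∂R/∂x = (-x) - (-z) = -x + z
  ∂Q/∂x - ∂P/∂y = (-2*y) - (0) = -2*y.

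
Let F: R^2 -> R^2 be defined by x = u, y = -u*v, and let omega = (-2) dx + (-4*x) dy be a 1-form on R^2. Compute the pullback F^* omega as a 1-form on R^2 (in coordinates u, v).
F^* omega = (4*u*v - 2) du + (4*u^2) dv

Using F^*(f dg) = (f ∘ F) d(g ∘ F), substitute each coordinate x_i by F_i(u, v) in f_i, and replace dx_i by d F_i = (∂F_i/∂u) du + (∂F_i/∂v) dv.
  For the x component: f_1(F) = -2; d F_1 = (1) du + (0) dv
  For the y component: f_2(F) = -4*u; d F_2 = (-v) du + (-u) dv
Combining and collecting du, dv coefficients:
  coeff of du: 4*u*v - 2
  coeff of dv: 4*u^2
F^* omega = (4*u*v - 2) du + (4*u^2) dv.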